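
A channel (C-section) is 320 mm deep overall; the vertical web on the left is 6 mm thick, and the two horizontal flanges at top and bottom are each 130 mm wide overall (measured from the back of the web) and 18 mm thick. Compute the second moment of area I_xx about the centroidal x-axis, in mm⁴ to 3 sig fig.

Break the section into simple shapes (no overlaps), measuring from the bottom-left corner of the bounding box.
Web: 6 × 320, A = 1 920 mm², y = 160 mm, Ī = 16 384 000 mm⁴.
Top flange (beyond web): 124 × 18, A = 2 232 mm², y = 311 mm, Ī = 60 264 mm⁴.
Bottom flange (beyond web): 124 × 18, A = 2 232 mm², y = 9 mm, Ī = 60 264 mm⁴.
By symmetry the centroid is at mid-height, ȳ = 160 mm.
Transfer each piece to the centroidal x-axis using Ī + A·d² with d = y − 160:
  web: d = 0 mm → contributes +16 384 000 mm⁴
  top flange (beyond web): d = 151 mm → contributes +50 952 096 mm⁴
  bottom flange (beyond web): d = -151 mm → contributes +50 952 096 mm⁴
Total I = 118 288 192 mm⁴.

I_xx ≈ 1.18 × 10⁸ mm⁴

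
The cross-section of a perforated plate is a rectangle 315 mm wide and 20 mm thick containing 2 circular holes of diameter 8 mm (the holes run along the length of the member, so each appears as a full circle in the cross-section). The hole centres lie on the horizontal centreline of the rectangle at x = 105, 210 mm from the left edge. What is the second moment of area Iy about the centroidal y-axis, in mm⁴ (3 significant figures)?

Iy ≈ 5.18 × 10⁷ mm⁴

Break the section into simple shapes (no overlaps), measuring from the bottom-left corner of the bounding box.
Plate: 315 × 20, A = 6 300 mm², x = 157.5 mm, Ī = 52 093 125 mm⁴.
Hole 1 (subtracted): ⌀8, A = 50.265 mm², x = 105 mm, Ī = 201.06 mm⁴.
Hole 2 (subtracted): ⌀8, A = 50.265 mm², x = 210 mm, Ī = 201.06 mm⁴.
By symmetry the centroid is at mid-width, x̄ = 157.5 mm.
Transfer each piece to the centroidal y-axis using Ī + A·d² with d = x − 157.5:
  plate: d = 0 mm → contributes +52 093 125 mm⁴
  hole 1: d = -52.5 mm → contributes −138 745 mm⁴
  hole 2: d = 52.5 mm → contributes −138 745 mm⁴
Total I = 51 815 634 mm⁴.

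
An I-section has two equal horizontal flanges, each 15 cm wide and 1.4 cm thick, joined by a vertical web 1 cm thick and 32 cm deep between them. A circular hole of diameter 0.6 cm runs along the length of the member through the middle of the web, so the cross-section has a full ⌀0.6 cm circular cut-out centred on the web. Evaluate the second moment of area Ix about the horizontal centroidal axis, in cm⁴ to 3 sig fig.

Ix ≈ 1.45 × 10⁴ cm⁴

Decompose the section into non-overlapping parts with the origin at the bottom-left of its bounding rectangle.
Bottom flange: 15 × 1.4, A = 21 cm², y = 0.7 cm, Ī = 3.43 cm⁴.
Web: 1 × 32, A = 32 cm², y = 17.4 cm, Ī = 2730.7 cm⁴.
Top flange: 15 × 1.4, A = 21 cm², y = 34.1 cm, Ī = 3.43 cm⁴.
Hole (subtracted): ⌀0.6, A = 0.28274 cm², y = 17.4 cm, Ī = 0.0063617 cm⁴.
By symmetry the centroid is at mid-height, ȳ = 17.4 cm.
Transfer each piece to the horizontal centroidal axis using Ī + A·d² with d = y − 17.4:
  bottom flange: d = -16.7 cm → contributes +5860.1 cm⁴
  web: d = 0 cm → contributes +2730.7 cm⁴
  top flange: d = 16.7 cm → contributes +5860.1 cm⁴
  hole: d = 0 cm → contributes −0.0063617 cm⁴
Total I = 14 451 cm⁴.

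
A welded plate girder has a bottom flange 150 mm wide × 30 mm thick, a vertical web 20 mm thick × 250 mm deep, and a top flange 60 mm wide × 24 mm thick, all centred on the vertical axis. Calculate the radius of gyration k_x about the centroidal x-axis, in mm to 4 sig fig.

Decompose the section into non-overlapping parts with the origin at the bottom-left of its bounding rectangle.
Bottom plate: 150 × 30, A = 4 500 mm², y = 15 mm, Ī = 337 500 mm⁴.
Web plate: 20 × 250, A = 5 000 mm², y = 155 mm, Ī = 26 041 667 mm⁴.
Top plate: 60 × 24, A = 1 440 mm², y = 292 mm, Ī = 69 120 mm⁴.
Centroid: ȳ = ΣA·y / ΣA = 115.446 mm.
Transfer each piece to the centroidal x-axis using Ī + A·d² with d = y − 115.446:
  bottom plate: d = -100.446 mm → contributes +45 739 858 mm⁴
  web plate: d = 39.5539 mm → contributes +33 864 234 mm⁴
  top plate: d = 176.554 mm → contributes +44 955 778 mm⁴
Total I = 124 559 870 mm⁴.
Radius of gyration: k = √(I/A) = √(124 559 870 / 10 940) = 106.704 mm.

k_x ≈ 106.7 mm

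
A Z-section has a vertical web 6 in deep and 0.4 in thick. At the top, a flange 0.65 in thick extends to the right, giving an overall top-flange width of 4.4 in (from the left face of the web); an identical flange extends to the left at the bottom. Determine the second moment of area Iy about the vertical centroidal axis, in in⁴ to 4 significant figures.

Iy ≈ 32.13 in⁴

Decompose the section into non-overlapping parts with the origin at the bottom-left of its bounding rectangle.
Web: 0.4 × 6, A = 2.4 in², x = 4.2 in, Ī = 0.032 in⁴.
Top flange (beyond web): 4 × 0.65, A = 2.6 in², x = 6.4 in, Ī = 3.46667 in⁴.
Bottom flange (beyond web): 4 × 0.65, A = 2.6 in², x = 2 in, Ī = 3.46667 in⁴.
Centroid: x̄ = ΣA·x / ΣA = 4.2 in.
Transfer each piece to the vertical centroidal axis using Ī + A·d² with d = x − 4.2:
  web: d = 0 in → contributes +0.032 in⁴
  top flange (beyond web): d = 2.2 in → contributes +16.0507 in⁴
  bottom flange (beyond web): d = -2.2 in → contributes +16.0507 in⁴
Total I = 32.1333 in⁴.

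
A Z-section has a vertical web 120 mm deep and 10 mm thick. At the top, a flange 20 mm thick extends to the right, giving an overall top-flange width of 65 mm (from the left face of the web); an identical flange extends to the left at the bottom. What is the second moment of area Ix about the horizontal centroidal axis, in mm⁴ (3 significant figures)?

Break the section into simple shapes (no overlaps), measuring from the bottom-left corner of the bounding box.
Web: 10 × 120, A = 1 200 mm², y = 60 mm, Ī = 1 440 000 mm⁴.
Top flange (beyond web): 55 × 20, A = 1 100 mm², y = 110 mm, Ī = 36 667 mm⁴.
Bottom flange (beyond web): 55 × 20, A = 1 100 mm², y = 10 mm, Ī = 36 667 mm⁴.
Centroid: ȳ = ΣA·y / ΣA = 60 mm.
Transfer each piece to the horizontal centroidal axis using Ī + A·d² with d = y − 60:
  web: d = 0 mm → contributes +1 440 000 mm⁴
  top flange (beyond web): d = 50 mm → contributes +2 786 667 mm⁴
  bottom flange (beyond web): d = -50 mm → contributes +2 786 667 mm⁴
Total I = 7 013 333 mm⁴.

Ix ≈ 7.01 × 10⁶ mm⁴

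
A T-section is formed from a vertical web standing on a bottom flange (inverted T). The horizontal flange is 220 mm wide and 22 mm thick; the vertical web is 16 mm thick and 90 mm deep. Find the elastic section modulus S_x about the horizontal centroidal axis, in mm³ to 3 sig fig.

S_x ≈ 5.27 × 10⁴ mm³

Treat the section as a set of non-overlapping primitives; coordinates are from the bounding-box lower-left.
Flange: 220 × 22, A = 4 840 mm², y = 11 mm, Ī = 195 213 mm⁴.
Web: 16 × 90, A = 1 440 mm², y = 67 mm, Ī = 972 000 mm⁴.
Centroid: ȳ = ΣA·y / ΣA = 23.841 mm.
Transfer each piece to the horizontal centroidal axis using Ī + A·d² with d = y − 23.841:
  flange: d = -12.841 mm → contributes +993 258 mm⁴
  web: d = 43.159 mm → contributes +3 654 316 mm⁴
Total I = 4 647 574 mm⁴.
Extreme fibre distance c = 88.159 mm; S = I/c = 52 718 mm³.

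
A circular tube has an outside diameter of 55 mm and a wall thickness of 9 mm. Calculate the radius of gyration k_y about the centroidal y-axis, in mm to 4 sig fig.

Break the section into simple shapes (no overlaps), measuring from the bottom-left corner of the bounding box.
Outer circle: ⌀55, A = 2375.83 mm², x = 27.5 mm, Ī = 449 180 mm⁴.
Bore (subtracted): ⌀37, A = 1075.21 mm², x = 27.5 mm, Ī = 91997.7 mm⁴.
By symmetry the centroid is at mid-width, x̄ = 27.5 mm.
All pieces are centred on the centroidal y-axis, so I = ΣĪ (holes subtracted) = 357 183 mm⁴.
Radius of gyration: k = √(I/A) = √(357 183 / 1300.62) = 16.5718 mm.

k_y ≈ 16.57 mm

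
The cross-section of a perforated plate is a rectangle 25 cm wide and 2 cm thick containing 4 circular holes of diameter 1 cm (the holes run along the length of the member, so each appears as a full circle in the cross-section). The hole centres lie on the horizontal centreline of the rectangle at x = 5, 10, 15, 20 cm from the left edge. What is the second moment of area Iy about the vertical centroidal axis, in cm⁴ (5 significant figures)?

Break the section into simple shapes (no overlaps), measuring from the bottom-left corner of the bounding box.
Plate: 25 × 2, A = 50 cm², x = 12.5 cm, Ī = 2604.167 cm⁴.
Hole 1 (subtracted): ⌀1, A = 0.7853982 cm², x = 5 cm, Ī = 0.04908739 cm⁴.
Hole 2 (subtracted): ⌀1, A = 0.7853982 cm², x = 10 cm, Ī = 0.04908739 cm⁴.
Hole 3 (subtracted): ⌀1, A = 0.7853982 cm², x = 15 cm, Ī = 0.04908739 cm⁴.
Hole 4 (subtracted): ⌀1, A = 0.7853982 cm², x = 20 cm, Ī = 0.04908739 cm⁴.
By symmetry the centroid is at mid-width, x̄ = 12.5 cm.
Transfer each piece to the vertical centroidal axis using Ī + A·d² with d = x − 12.5:
  plate: d = 0 cm → contributes +2604.167 cm⁴
  hole 1: d = -7.5 cm → contributes −44.22773 cm⁴
  hole 2: d = -2.5 cm → contributes −4.957826 cm⁴
  hole 3: d = 2.5 cm → contributes −4.957826 cm⁴
  hole 4: d = 7.5 cm → contributes −44.22773 cm⁴
Total I = 2505.796 cm⁴.

Iy ≈ 2505.8 cm⁴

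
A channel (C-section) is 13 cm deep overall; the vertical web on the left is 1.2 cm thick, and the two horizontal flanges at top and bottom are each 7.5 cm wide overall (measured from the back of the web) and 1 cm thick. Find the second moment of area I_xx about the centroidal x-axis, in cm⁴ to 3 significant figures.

I_xx ≈ 674 cm⁴

Split into non-overlapping primitives; take the origin at the lower-left of the bounding box.
Web: 1.2 × 13, A = 15.6 cm², y = 6.5 cm, Ī = 219.7 cm⁴.
Top flange (beyond web): 6.3 × 1, A = 6.3 cm², y = 12.5 cm, Ī = 0.525 cm⁴.
Bottom flange (beyond web): 6.3 × 1, A = 6.3 cm², y = 0.5 cm, Ī = 0.525 cm⁴.
By symmetry the centroid is at mid-height, ȳ = 6.5 cm.
Transfer each piece to the centroidal x-axis using Ī + A·d² with d = y − 6.5:
  web: d = 0 cm → contributes +219.7 cm⁴
  top flange (beyond web): d = 6 cm → contributes +227.33 cm⁴
  bottom flange (beyond web): d = -6 cm → contributes +227.33 cm⁴
Total I = 674.35 cm⁴.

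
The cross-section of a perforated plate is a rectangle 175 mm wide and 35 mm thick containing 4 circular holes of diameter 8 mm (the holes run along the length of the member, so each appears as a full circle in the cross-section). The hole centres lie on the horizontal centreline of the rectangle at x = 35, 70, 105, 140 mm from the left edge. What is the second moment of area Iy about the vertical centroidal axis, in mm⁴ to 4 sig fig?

Iy ≈ 1.532 × 10⁷ mm⁴

Decompose the section into non-overlapping parts with the origin at the bottom-left of its bounding rectangle.
Plate: 175 × 35, A = 6 125 mm², x = 87.5 mm, Ī = 15 631 510 mm⁴.
Hole 1 (subtracted): ⌀8, A = 50.2655 mm², x = 35 mm, Ī = 201.062 mm⁴.
Hole 2 (subtracted): ⌀8, A = 50.2655 mm², x = 70 mm, Ī = 201.062 mm⁴.
Hole 3 (subtracted): ⌀8, A = 50.2655 mm², x = 105 mm, Ī = 201.062 mm⁴.
Hole 4 (subtracted): ⌀8, A = 50.2655 mm², x = 140 mm, Ī = 201.062 mm⁴.
By symmetry the centroid is at mid-width, x̄ = 87.5 mm.
Transfer each piece to the vertical centroidal axis using Ī + A·d² with d = x − 87.5:
  plate: d = 0 mm → contributes +15 631 510 mm⁴
  hole 1: d = -52.5 mm → contributes −138 745 mm⁴
  hole 2: d = -17.5 mm → contributes −15594.9 mm⁴
  hole 3: d = 17.5 mm → contributes −15594.9 mm⁴
  hole 4: d = 52.5 mm → contributes −138 745 mm⁴
Total I = 15 322 830 mm⁴.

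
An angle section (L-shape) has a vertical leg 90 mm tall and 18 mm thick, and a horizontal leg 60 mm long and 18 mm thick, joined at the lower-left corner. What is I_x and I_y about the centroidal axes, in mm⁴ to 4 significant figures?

Split into non-overlapping primitives; take the origin at the lower-left of the bounding box.
Vertical leg: 18 × 90, A = 1 620 mm², y = 45 mm, Ī = 1 093 500 mm⁴.
Horizontal leg (remainder): 42 × 18, A = 756 mm², y = 9 mm, Ī = 20 412 mm⁴.
Centroid: ȳ = ΣA·y / ΣA = 33.5455 mm.
Transfer each piece to the centroidal x-axis using Ī + A·d² with d = y − 33.5455:
  vertical leg: d = 11.4545 mm → contributes +1 306 055 mm⁴
  horizontal leg (remainder): d = -24.5455 mm → contributes +475 886 mm⁴
Total I = 1 781 941 mm⁴.
For the y-axis: x̄ = 18.5455 mm.
Repeating about the centroidal y-axis gives I_y = 618 781 mm⁴.

I_x ≈ 1.782 × 10⁶ mm⁴, I_y ≈ 6.188 × 10⁵ mm⁴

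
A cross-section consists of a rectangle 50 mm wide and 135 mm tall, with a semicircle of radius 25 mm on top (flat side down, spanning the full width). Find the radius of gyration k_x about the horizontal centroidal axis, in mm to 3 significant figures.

Treat the section as a set of non-overlapping primitives; coordinates are from the bounding-box lower-left.
Rectangular body: 50 × 135, A = 6 750 mm², y = 67.5 mm, Ī = 10 251 563 mm⁴.
Semicircular cap: semicircle r = 25, A = 981.75 mm², y = 145.61 mm, Ī = 42 874 mm⁴.
Centroid: ȳ = ΣA·y / ΣA = 77.418 mm.
Transfer each piece to the horizontal centroidal axis using Ī + A·d² with d = y − 77.418:
  rectangular body: d = -9.9182 mm → contributes +10 915 558 mm⁴
  semicircular cap: d = 68.192 mm → contributes +4 608 171 mm⁴
Total I = 15 523 729 mm⁴.
Radius of gyration: k = √(I/A) = √(15 523 729 / 7731.7) = 44.808 mm.

k_x ≈ 44.8 mm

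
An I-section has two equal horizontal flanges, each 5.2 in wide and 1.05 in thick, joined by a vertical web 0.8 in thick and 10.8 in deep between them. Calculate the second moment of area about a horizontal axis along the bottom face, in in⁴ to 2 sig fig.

Decompose the section into non-overlapping parts with the origin at the bottom-left of its bounding rectangle.
Bottom flange: 5.2 × 1.05, A = 5.46 in², y = 0.525 in, Ī = 0.5016 in⁴.
Web: 0.8 × 10.8, A = 8.64 in², y = 6.45 in, Ī = 83.98 in⁴.
Top flange: 5.2 × 1.05, A = 5.46 in², y = 12.38 in, Ī = 0.5016 in⁴.
Transfer each piece to a horizontal axis along the bottom face using Ī + A·d² with d = y − 0:
  bottom flange: d = 0.525 in → contributes +2.007 in⁴
  web: d = 6.45 in → contributes +443.4 in⁴
  top flange: d = 12.38 in → contributes +836.6 in⁴
Total I = 1 282 in⁴.

I_base ≈ 1300 in⁴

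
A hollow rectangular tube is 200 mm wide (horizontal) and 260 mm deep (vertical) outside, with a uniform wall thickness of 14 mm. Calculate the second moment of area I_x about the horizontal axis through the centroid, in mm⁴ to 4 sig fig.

I_x ≈ 1.140 × 10⁸ mm⁴

Decompose the section into non-overlapping parts with the origin at the bottom-left of its bounding rectangle.
Outer rectangle: 200 × 260, A = 52 000 mm², y = 130 mm, Ī = 292 933 333 mm⁴.
Inner void (subtracted): 172 × 232, A = 39 904 mm², y = 130 mm, Ī = 178 982 741 mm⁴.
By symmetry the centroid is at mid-height, ȳ = 130 mm.
All pieces are centred on the horizontal axis through the centroid, so I = ΣĪ (holes subtracted) = 113 950 592 mm⁴.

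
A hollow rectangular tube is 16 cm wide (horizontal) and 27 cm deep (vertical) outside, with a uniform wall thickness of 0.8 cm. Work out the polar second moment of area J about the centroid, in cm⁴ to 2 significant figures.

J ≈ 9500 cm⁴

Split into non-overlapping primitives; take the origin at the lower-left of the bounding box.
Outer rectangle: 16 × 27, A = 432 cm², y = 13.5 cm, Ī = 26 244 cm⁴.
Inner void (subtracted): 14.4 × 25.4, A = 365.8 cm², y = 13.5 cm, Ī = 19 664 cm⁴.
By symmetry the centroid is at mid-height, ȳ = 13.5 cm.
All pieces are centred on the centroidal x-axis, so I = ΣĪ (holes subtracted) = 6 580 cm⁴.
Repeating about the centroidal y-axis gives I_y = 2 896 cm⁴.
Polar second moment: J = I_x + I_y = 9 475 cm⁴.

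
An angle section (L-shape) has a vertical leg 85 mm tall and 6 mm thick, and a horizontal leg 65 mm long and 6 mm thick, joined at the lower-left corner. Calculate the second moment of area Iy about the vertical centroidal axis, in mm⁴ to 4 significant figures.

Split into non-overlapping primitives; take the origin at the lower-left of the bounding box.
Vertical leg: 6 × 85, A = 510 mm², x = 3 mm, Ī = 1 530 mm⁴.
Horizontal leg (remainder): 59 × 6, A = 354 mm², x = 35.5 mm, Ī = 102 690 mm⁴.
Centroid: x̄ = ΣA·x / ΣA = 16.316 mm.
Transfer each piece to the vertical centroidal axis using Ī + A·d² with d = x − 16.316:
  vertical leg: d = -13.316 mm → contributes +91960.7 mm⁴
  horizontal leg (remainder): d = 19.184 mm → contributes +232 971 mm⁴
Total I = 324 932 mm⁴.

Iy ≈ 3.249 × 10⁵ mm⁴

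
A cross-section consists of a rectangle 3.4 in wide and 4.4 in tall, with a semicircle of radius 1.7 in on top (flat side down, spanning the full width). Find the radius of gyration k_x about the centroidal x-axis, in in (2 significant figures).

k_x ≈ 1.7 in

Break the section into simple shapes (no overlaps), measuring from the bottom-left corner of the bounding box.
Rectangular body: 3.4 × 4.4, A = 14.96 in², y = 2.2 in, Ī = 24.14 in⁴.
Semicircular cap: semicircle r = 1.7, A = 4.54 in², y = 5.122 in, Ī = 0.9167 in⁴.
Centroid: ȳ = ΣA·y / ΣA = 2.88 in.
Transfer each piece to the centroidal x-axis using Ī + A·d² with d = y − 2.88:
  rectangular body: d = -0.6801 in → contributes +31.06 in⁴
  semicircular cap: d = 2.241 in → contributes +23.72 in⁴
Total I = 54.78 in⁴.
Radius of gyration: k = √(I/A) = √(54.78 / 19.5) = 1.676 in.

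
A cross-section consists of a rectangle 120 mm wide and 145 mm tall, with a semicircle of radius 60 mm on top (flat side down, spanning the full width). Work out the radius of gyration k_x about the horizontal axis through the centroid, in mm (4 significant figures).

k_x ≈ 56.22 mm

Break the section into simple shapes (no overlaps), measuring from the bottom-left corner of the bounding box.
Rectangular body: 120 × 145, A = 17 400 mm², y = 72.5 mm, Ī = 30 486 250 mm⁴.
Semicircular cap: semicircle r = 60, A = 5654.87 mm², y = 170.465 mm, Ī = 1 422 450 mm⁴.
Centroid: ȳ = ΣA·y / ΣA = 96.5287 mm.
Transfer each piece to the horizontal axis through the centroid using Ī + A·d² with d = y − 96.5287:
  rectangular body: d = -24.0287 mm → contributes +40 532 612 mm⁴
  semicircular cap: d = 73.9361 mm → contributes +32 335 060 mm⁴
Total I = 72 867 672 mm⁴.
Radius of gyration: k = √(I/A) = √(72 867 672 / 23054.9) = 56.2194 mm.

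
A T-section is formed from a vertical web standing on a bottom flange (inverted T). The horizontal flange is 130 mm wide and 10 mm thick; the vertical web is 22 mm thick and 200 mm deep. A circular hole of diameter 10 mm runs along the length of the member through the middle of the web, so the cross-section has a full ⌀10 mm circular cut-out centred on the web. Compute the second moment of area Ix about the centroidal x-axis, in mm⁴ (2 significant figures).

Break the section into simple shapes (no overlaps), measuring from the bottom-left corner of the bounding box.
Flange: 130 × 10, A = 1 300 mm², y = 5 mm, Ī = 10 833 mm⁴.
Web: 22 × 200, A = 4 400 mm², y = 110 mm, Ī = 14 666 667 mm⁴.
Hole (subtracted): ⌀10, A = 78.54 mm², y = 110 mm, Ī = 490.9 mm⁴.
Centroid: ȳ = ΣA·y / ΣA = 85.72 mm.
Transfer each piece to the centroidal x-axis using Ī + A·d² with d = y − 85.72:
  flange: d = -80.72 mm → contributes +8 480 859 mm⁴
  web: d = 24.28 mm → contributes +17 260 964 mm⁴
  hole: d = 24.28 mm → contributes −46 799 mm⁴
Total I = 25 695 023 mm⁴.

Ix ≈ 2.6 × 10⁷ mm⁴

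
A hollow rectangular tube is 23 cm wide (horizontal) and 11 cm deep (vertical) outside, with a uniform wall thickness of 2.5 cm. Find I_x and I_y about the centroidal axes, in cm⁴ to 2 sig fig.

Break the section into simple shapes (no overlaps), measuring from the bottom-left corner of the bounding box.
Outer rectangle: 23 × 11, A = 253 cm², y = 5.5 cm, Ī = 2 551 cm⁴.
Inner void (subtracted): 18 × 6, A = 108 cm², y = 5.5 cm, Ī = 324 cm⁴.
By symmetry the centroid is at mid-height, ȳ = 5.5 cm.
All pieces are centred on the centroidal x-axis, so I = ΣĪ (holes subtracted) = 2 227 cm⁴.
Repeating about the centroidal y-axis gives I_y = 8 237 cm⁴.

I_x ≈ 2200 cm⁴, I_y ≈ 8200 cm⁴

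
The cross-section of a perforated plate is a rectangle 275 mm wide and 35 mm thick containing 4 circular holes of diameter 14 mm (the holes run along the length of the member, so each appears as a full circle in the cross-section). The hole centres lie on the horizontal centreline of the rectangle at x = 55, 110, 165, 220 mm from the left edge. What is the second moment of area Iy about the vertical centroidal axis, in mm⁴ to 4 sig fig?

Iy ≈ 5.832 × 10⁷ mm⁴

Break the section into simple shapes (no overlaps), measuring from the bottom-left corner of the bounding box.
Plate: 275 × 35, A = 9 625 mm², x = 137.5 mm, Ī = 60 657 552 mm⁴.
Hole 1 (subtracted): ⌀14, A = 153.938 mm², x = 55 mm, Ī = 1885.74 mm⁴.
Hole 2 (subtracted): ⌀14, A = 153.938 mm², x = 110 mm, Ī = 1885.74 mm⁴.
Hole 3 (subtracted): ⌀14, A = 153.938 mm², x = 165 mm, Ī = 1885.74 mm⁴.
Hole 4 (subtracted): ⌀14, A = 153.938 mm², x = 220 mm, Ī = 1885.74 mm⁴.
By symmetry the centroid is at mid-width, x̄ = 137.5 mm.
Transfer each piece to the vertical centroidal axis using Ī + A·d² with d = x − 137.5:
  plate: d = 0 mm → contributes +60 657 552 mm⁴
  hole 1: d = -82.5 mm → contributes −1 049 627 mm⁴
  hole 2: d = -27.5 mm → contributes −118 301 mm⁴
  hole 3: d = 27.5 mm → contributes −118 301 mm⁴
  hole 4: d = 82.5 mm → contributes −1 049 627 mm⁴
Total I = 58 321 696 mm⁴.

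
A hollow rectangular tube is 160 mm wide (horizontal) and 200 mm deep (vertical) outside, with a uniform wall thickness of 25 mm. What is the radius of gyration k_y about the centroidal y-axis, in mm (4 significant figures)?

k_y ≈ 57.71 mm

Decompose the section into non-overlapping parts with the origin at the bottom-left of its bounding rectangle.
Outer rectangle: 160 × 200, A = 32 000 mm², x = 80 mm, Ī = 68 266 667 mm⁴.
Inner void (subtracted): 110 × 150, A = 16 500 mm², x = 80 mm, Ī = 16 637 500 mm⁴.
By symmetry the centroid is at mid-width, x̄ = 80 mm.
All pieces are centred on the centroidal y-axis, so I = ΣĪ (holes subtracted) = 51 629 167 mm⁴.
Radius of gyration: k = √(I/A) = √(51 629 167 / 15 500) = 57.7141 mm.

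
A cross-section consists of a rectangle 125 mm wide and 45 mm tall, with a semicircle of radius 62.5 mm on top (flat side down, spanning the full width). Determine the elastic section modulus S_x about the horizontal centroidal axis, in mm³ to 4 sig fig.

S_x ≈ 1.629 × 10⁵ mm³

Break the section into simple shapes (no overlaps), measuring from the bottom-left corner of the bounding box.
Rectangular body: 125 × 45, A = 5 625 mm², y = 22.5 mm, Ī = 949 219 mm⁴.
Semicircular cap: semicircle r = 62.5, A = 6135.92 mm², y = 71.5258 mm, Ī = 1 674 758 mm⁴.
Centroid: ȳ = ΣA·y / ΣA = 48.0778 mm.
Transfer each piece to the horizontal centroidal axis using Ī + A·d² with d = y − 48.0778:
  rectangular body: d = -25.5778 mm → contributes +4 629 232 mm⁴
  semicircular cap: d = 23.448 mm → contributes +5 048 346 mm⁴
Total I = 9 677 577 mm⁴.
Extreme fibre distance c = 59.4222 mm; S = I/c = 162 861 mm³.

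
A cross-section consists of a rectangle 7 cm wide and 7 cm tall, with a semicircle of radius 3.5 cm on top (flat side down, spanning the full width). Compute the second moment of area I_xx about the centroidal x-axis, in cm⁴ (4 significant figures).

I_xx ≈ 560.0 cm⁴

Decompose the section into non-overlapping parts with the origin at the bottom-left of its bounding rectangle.
Rectangular body: 7 × 7, A = 49 cm², y = 3.5 cm, Ī = 200.083 cm⁴.
Semicircular cap: semicircle r = 3.5, A = 19.2423 cm², y = 8.48545 cm, Ī = 16.4704 cm⁴.
Centroid: ȳ = ΣA·y / ΣA = 4.90575 cm.
Transfer each piece to the centroidal x-axis using Ī + A·d² with d = y − 4.90575:
  rectangular body: d = -1.40575 cm → contributes +296.913 cm⁴
  semicircular cap: d = 3.5797 cm → contributes +263.046 cm⁴
Total I = 559.959 cm⁴.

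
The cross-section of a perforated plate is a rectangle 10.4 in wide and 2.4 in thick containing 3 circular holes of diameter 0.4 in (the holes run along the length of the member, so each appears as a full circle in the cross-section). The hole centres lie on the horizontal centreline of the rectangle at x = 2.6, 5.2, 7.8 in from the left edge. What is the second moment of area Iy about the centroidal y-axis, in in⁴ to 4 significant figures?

Treat the section as a set of non-overlapping primitives; coordinates are from the bounding-box lower-left.
Plate: 10.4 × 2.4, A = 24.96 in², x = 5.2 in, Ī = 224.973 in⁴.
Hole 1 (subtracted): ⌀0.4, A = 0.125664 in², x = 2.6 in, Ī = 0.00125664 in⁴.
Hole 2 (subtracted): ⌀0.4, A = 0.125664 in², x = 5.2 in, Ī = 0.00125664 in⁴.
Hole 3 (subtracted): ⌀0.4, A = 0.125664 in², x = 7.8 in, Ī = 0.00125664 in⁴.
By symmetry the centroid is at mid-width, x̄ = 5.2 in.
Transfer each piece to the centroidal y-axis using Ī + A·d² with d = x − 5.2:
  plate: d = 0 in → contributes +224.973 in⁴
  hole 1: d = -2.6 in → contributes −0.850743 in⁴
  hole 2: d = 0 in → contributes −0.00125664 in⁴
  hole 3: d = 2.6 in → contributes −0.850743 in⁴
Total I = 223.27 in⁴.

Iy ≈ 223.3 in⁴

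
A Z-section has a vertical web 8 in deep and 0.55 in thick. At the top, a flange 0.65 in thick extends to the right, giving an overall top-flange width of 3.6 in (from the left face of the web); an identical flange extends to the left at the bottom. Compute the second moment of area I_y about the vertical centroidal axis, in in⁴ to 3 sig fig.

I_y ≈ 16.0 in⁴

Split into non-overlapping primitives; take the origin at the lower-left of the bounding box.
Web: 0.55 × 8, A = 4.4 in², x = 3.325 in, Ī = 0.11092 in⁴.
Top flange (beyond web): 3.05 × 0.65, A = 1.9825 in², x = 5.125 in, Ī = 1.5369 in⁴.
Bottom flange (beyond web): 3.05 × 0.65, A = 1.9825 in², x = 1.525 in, Ī = 1.5369 in⁴.
Centroid: x̄ = ΣA·x / ΣA = 3.325 in.
Transfer each piece to the vertical centroidal axis using Ī + A·d² with d = x − 3.325:
  web: d = 0 in → contributes +0.11092 in⁴
  top flange (beyond web): d = 1.8 in → contributes +7.9602 in⁴
  bottom flange (beyond web): d = -1.8 in → contributes +7.9602 in⁴
Total I = 16.031 in⁴.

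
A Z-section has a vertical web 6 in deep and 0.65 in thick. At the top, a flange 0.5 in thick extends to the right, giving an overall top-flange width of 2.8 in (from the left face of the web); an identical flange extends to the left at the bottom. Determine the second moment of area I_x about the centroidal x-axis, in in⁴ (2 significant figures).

Treat the section as a set of non-overlapping primitives; coordinates are from the bounding-box lower-left.
Web: 0.65 × 6, A = 3.9 in², y = 3 in, Ī = 11.7 in⁴.
Top flange (beyond web): 2.15 × 0.5, A = 1.075 in², y = 5.75 in, Ī = 0.0224 in⁴.
Bottom flange (beyond web): 2.15 × 0.5, A = 1.075 in², y = 0.25 in, Ī = 0.0224 in⁴.
Centroid: ȳ = ΣA·y / ΣA = 3 in.
Transfer each piece to the centroidal x-axis using Ī + A·d² with d = y − 3:
  web: d = 0 in → contributes +11.7 in⁴
  top flange (beyond web): d = 2.75 in → contributes +8.152 in⁴
  bottom flange (beyond web): d = -2.75 in → contributes +8.152 in⁴
Total I = 28 in⁴.

I_x ≈ 28 in⁴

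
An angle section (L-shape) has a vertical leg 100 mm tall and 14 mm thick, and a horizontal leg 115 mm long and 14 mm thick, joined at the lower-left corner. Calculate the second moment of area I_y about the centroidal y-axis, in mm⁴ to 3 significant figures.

Treat the section as a set of non-overlapping primitives; coordinates are from the bounding-box lower-left.
Vertical leg: 14 × 100, A = 1 400 mm², x = 7 mm, Ī = 22 867 mm⁴.
Horizontal leg (remainder): 101 × 14, A = 1 414 mm², x = 64.5 mm, Ī = 1 202 018 mm⁴.
Centroid: x̄ = ΣA·x / ΣA = 35.893 mm.
Transfer each piece to the centroidal y-axis using Ī + A·d² with d = x − 35.893:
  vertical leg: d = -28.893 mm → contributes +1 191 597 mm⁴
  horizontal leg (remainder): d = 28.607 mm → contributes +2 359 177 mm⁴
Total I = 3 550 774 mm⁴.

I_y ≈ 3.55 × 10⁶ mm⁴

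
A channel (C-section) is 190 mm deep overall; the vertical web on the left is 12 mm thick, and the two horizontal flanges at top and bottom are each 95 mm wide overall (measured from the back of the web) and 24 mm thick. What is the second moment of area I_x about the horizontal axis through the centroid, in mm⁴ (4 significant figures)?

Break the section into simple shapes (no overlaps), measuring from the bottom-left corner of the bounding box.
Web: 12 × 190, A = 2 280 mm², y = 95 mm, Ī = 6 859 000 mm⁴.
Top flange (beyond web): 83 × 24, A = 1 992 mm², y = 178 mm, Ī = 95 616 mm⁴.
Bottom flange (beyond web): 83 × 24, A = 1 992 mm², y = 12 mm, Ī = 95 616 mm⁴.
By symmetry the centroid is at mid-height, ȳ = 95 mm.
Transfer each piece to the horizontal axis through the centroid using Ī + A·d² with d = y − 95:
  web: d = 0 mm → contributes +6 859 000 mm⁴
  top flange (beyond web): d = 83 mm → contributes +13 818 504 mm⁴
  bottom flange (beyond web): d = -83 mm → contributes +13 818 504 mm⁴
Total I = 34 496 008 mm⁴.

I_x ≈ 3.450 × 10⁷ mm⁴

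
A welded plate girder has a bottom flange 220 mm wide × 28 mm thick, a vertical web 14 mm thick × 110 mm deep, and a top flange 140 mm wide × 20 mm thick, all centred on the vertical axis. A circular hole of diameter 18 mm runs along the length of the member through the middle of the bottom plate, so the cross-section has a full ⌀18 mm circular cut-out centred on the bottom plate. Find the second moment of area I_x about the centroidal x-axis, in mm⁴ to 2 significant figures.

Decompose the section into non-overlapping parts with the origin at the bottom-left of its bounding rectangle.
Bottom plate: 220 × 28, A = 6 160 mm², y = 14 mm, Ī = 402 453 mm⁴.
Web plate: 14 × 110, A = 1 540 mm², y = 83 mm, Ī = 1 552 833 mm⁴.
Top plate: 140 × 20, A = 2 800 mm², y = 148 mm, Ī = 93 333 mm⁴.
Hole (subtracted): ⌀18, A = 254.5 mm², y = 14 mm, Ī = 5 153 mm⁴.
Centroid: ȳ = ΣA·y / ΣA = 60.99 mm.
Transfer each piece to the centroidal x-axis using Ī + A·d² with d = y − 60.99:
  bottom plate: d = -46.99 mm → contributes +14 005 375 mm⁴
  web plate: d = 22.01 mm → contributes +2 298 722 mm⁴
  top plate: d = 87.01 mm → contributes +21 290 336 mm⁴
  hole: d = -46.99 mm → contributes −567 088 mm⁴
Total I = 37 027 344 mm⁴.

I_x ≈ 3.7 × 10⁷ mm⁴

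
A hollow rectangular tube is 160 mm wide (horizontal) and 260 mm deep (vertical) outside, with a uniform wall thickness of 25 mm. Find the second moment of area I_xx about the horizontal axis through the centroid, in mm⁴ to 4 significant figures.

Treat the section as a set of non-overlapping primitives; coordinates are from the bounding-box lower-left.
Outer rectangle: 160 × 260, A = 41 600 mm², y = 130 mm, Ī = 234 346 667 mm⁴.
Inner void (subtracted): 110 × 210, A = 23 100 mm², y = 130 mm, Ī = 84 892 500 mm⁴.
By symmetry the centroid is at mid-height, ȳ = 130 mm.
All pieces are centred on the horizontal axis through the centroid, so I = ΣĪ (holes subtracted) = 149 454 167 mm⁴.

I_xx ≈ 1.495 × 10⁸ mm⁴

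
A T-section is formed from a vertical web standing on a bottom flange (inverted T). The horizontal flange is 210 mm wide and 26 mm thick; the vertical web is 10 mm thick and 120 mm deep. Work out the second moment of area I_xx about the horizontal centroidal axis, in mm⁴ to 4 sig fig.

Treat the section as a set of non-overlapping primitives; coordinates are from the bounding-box lower-left.
Flange: 210 × 26, A = 5 460 mm², y = 13 mm, Ī = 307 580 mm⁴.
Web: 10 × 120, A = 1 200 mm², y = 86 mm, Ī = 1 440 000 mm⁴.
Centroid: ȳ = ΣA·y / ΣA = 26.1532 mm.
Transfer each piece to the horizontal centroidal axis using Ī + A·d² with d = y − 26.1532:
  flange: d = -13.1532 mm → contributes +1 252 190 mm⁴
  web: d = 59.8468 mm → contributes +5 737 974 mm⁴
Total I = 6 990 164 mm⁴.

I_xx ≈ 6.990 × 10⁶ mm⁴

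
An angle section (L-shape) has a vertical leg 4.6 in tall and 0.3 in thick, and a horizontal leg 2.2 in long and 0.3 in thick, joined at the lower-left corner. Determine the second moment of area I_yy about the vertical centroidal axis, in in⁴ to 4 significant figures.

Break the section into simple shapes (no overlaps), measuring from the bottom-left corner of the bounding box.
Vertical leg: 0.3 × 4.6, A = 1.38 in², x = 0.15 in, Ī = 0.01035 in⁴.
Horizontal leg (remainder): 1.9 × 0.3, A = 0.57 in², x = 1.25 in, Ī = 0.171475 in⁴.
Centroid: x̄ = ΣA·x / ΣA = 0.471538 in.
Transfer each piece to the vertical centroidal axis using Ī + A·d² with d = x − 0.471538:
  vertical leg: d = -0.321538 in → contributes +0.153024 in⁴
  horizontal leg (remainder): d = 0.778462 in → contributes +0.516896 in⁴
Total I = 0.66992 in⁴.

I_yy ≈ 0.6699 in⁴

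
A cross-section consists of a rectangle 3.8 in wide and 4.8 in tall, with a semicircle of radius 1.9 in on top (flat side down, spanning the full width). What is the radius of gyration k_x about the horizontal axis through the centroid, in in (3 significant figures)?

Decompose the section into non-overlapping parts with the origin at the bottom-left of its bounding rectangle.
Rectangular body: 3.8 × 4.8, A = 18.24 in², y = 2.4 in, Ī = 35.021 in⁴.
Semicircular cap: semicircle r = 1.9, A = 5.6706 in², y = 5.6064 in, Ī = 1.4304 in⁴.
Centroid: ȳ = ΣA·y / ΣA = 3.1604 in.
Transfer each piece to the horizontal axis through the centroid using Ī + A·d² with d = y − 3.1604:
  rectangular body: d = -0.76042 in → contributes +45.568 in⁴
  semicircular cap: d = 2.446 in → contributes +35.356 in⁴
Total I = 80.924 in⁴.
Radius of gyration: k = √(I/A) = √(80.924 / 23.911) = 1.8397 in.

k_x ≈ 1.84 in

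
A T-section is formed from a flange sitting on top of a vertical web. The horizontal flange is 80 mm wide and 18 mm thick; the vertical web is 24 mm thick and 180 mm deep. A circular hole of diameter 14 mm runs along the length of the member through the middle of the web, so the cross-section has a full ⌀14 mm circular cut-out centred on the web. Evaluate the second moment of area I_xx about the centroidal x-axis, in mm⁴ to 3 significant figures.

I_xx ≈ 2.22 × 10⁷ mm⁴

Split into non-overlapping primitives; take the origin at the lower-left of the bounding box.
Flange: 80 × 18, A = 1 440 mm², y = 189 mm, Ī = 38 880 mm⁴.
Web: 24 × 180, A = 4 320 mm², y = 90 mm, Ī = 11 664 000 mm⁴.
Hole (subtracted): ⌀14, A = 153.94 mm², y = 90 mm, Ī = 1885.7 mm⁴.
Centroid: ȳ = ΣA·y / ΣA = 115.43 mm.
Transfer each piece to the centroidal x-axis using Ī + A·d² with d = y − 115.43:
  flange: d = 73.57 mm → contributes +7 833 026 mm⁴
  web: d = -25.43 mm → contributes +14 457 594 mm⁴
  hole: d = -25.43 mm → contributes −101 432 mm⁴
Total I = 22 189 188 mm⁴.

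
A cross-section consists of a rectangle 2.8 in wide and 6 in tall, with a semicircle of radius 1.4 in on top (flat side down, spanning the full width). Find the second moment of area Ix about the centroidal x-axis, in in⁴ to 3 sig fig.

Break the section into simple shapes (no overlaps), measuring from the bottom-left corner of the bounding box.
Rectangular body: 2.8 × 6, A = 16.8 in², y = 3 in, Ī = 50.4 in⁴.
Semicircular cap: semicircle r = 1.4, A = 3.0788 in², y = 6.5942 in, Ī = 0.42164 in⁴.
Centroid: ȳ = ΣA·y / ΣA = 3.5567 in.
Transfer each piece to the centroidal x-axis using Ī + A·d² with d = y − 3.5567:
  rectangular body: d = -0.55666 in → contributes +55.606 in⁴
  semicircular cap: d = 3.0375 in → contributes +28.828 in⁴
Total I = 84.434 in⁴.

Ix ≈ 84.4 in⁴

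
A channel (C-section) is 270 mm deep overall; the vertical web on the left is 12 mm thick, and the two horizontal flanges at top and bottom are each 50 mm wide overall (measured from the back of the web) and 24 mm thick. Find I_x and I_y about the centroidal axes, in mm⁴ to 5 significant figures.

I_x ≈ 4.7366 × 10⁷ mm⁴, I_y ≈ 9.8775 × 10⁵ mm⁴

Split into non-overlapping primitives; take the origin at the lower-left of the bounding box.
Web: 12 × 270, A = 3 240 mm², y = 135 mm, Ī = 19 683 000 mm⁴.
Top flange (beyond web): 38 × 24, A = 912 mm², y = 258 mm, Ī = 43 776 mm⁴.
Bottom flange (beyond web): 38 × 24, A = 912 mm², y = 12 mm, Ī = 43 776 mm⁴.
By symmetry the centroid is at mid-height, ȳ = 135 mm.
Transfer each piece to the centroidal x-axis using Ī + A·d² with d = y − 135:
  web: d = 0 mm → contributes +19 683 000 mm⁴
  top flange (beyond web): d = 123 mm → contributes +13 841 424 mm⁴
  bottom flange (beyond web): d = -123 mm → contributes +13 841 424 mm⁴
Total I = 47 365 848 mm⁴.
For the y-axis: x̄ = 15.00474 mm.
Repeating about the centroidal y-axis gives I_y = 987751.9 mm⁴.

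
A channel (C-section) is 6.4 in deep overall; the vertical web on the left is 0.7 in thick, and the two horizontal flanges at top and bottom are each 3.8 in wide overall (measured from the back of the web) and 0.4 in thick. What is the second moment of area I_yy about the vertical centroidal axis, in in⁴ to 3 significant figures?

Decompose the section into non-overlapping parts with the origin at the bottom-left of its bounding rectangle.
Web: 0.7 × 6.4, A = 4.48 in², x = 0.35 in, Ī = 0.18293 in⁴.
Top flange (beyond web): 3.1 × 0.4, A = 1.24 in², x = 2.25 in, Ī = 0.99303 in⁴.
Bottom flange (beyond web): 3.1 × 0.4, A = 1.24 in², x = 2.25 in, Ī = 0.99303 in⁴.
Centroid: x̄ = ΣA·x / ΣA = 1.027 in.
Transfer each piece to the vertical centroidal axis using Ī + A·d² with d = x − 1.027:
  web: d = -0.67701 in → contributes +2.2363 in⁴
  top flange (beyond web): d = 1.223 in → contributes +2.8477 in⁴
  bottom flange (beyond web): d = 1.223 in → contributes +2.8477 in⁴
Total I = 7.9317 in⁴.

I_yy ≈ 7.93 in⁴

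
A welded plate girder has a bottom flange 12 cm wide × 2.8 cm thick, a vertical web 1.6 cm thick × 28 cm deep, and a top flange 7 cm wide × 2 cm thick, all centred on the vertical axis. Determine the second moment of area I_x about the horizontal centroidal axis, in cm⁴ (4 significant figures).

Decompose the section into non-overlapping parts with the origin at the bottom-left of its bounding rectangle.
Bottom plate: 12 × 2.8, A = 33.6 cm², y = 1.4 cm, Ī = 21.952 cm⁴.
Web plate: 1.6 × 28, A = 44.8 cm², y = 16.8 cm, Ī = 2926.93 cm⁴.
Top plate: 7 × 2, A = 14 cm², y = 31.8 cm, Ī = 4.66667 cm⁴.
Centroid: ȳ = ΣA·y / ΣA = 13.4727 cm.
Transfer each piece to the horizontal centroidal axis using Ī + A·d² with d = y − 13.4727:
  bottom plate: d = -12.0727 cm → contributes +4919.18 cm⁴
  web plate: d = 3.32727 cm → contributes +3422.9 cm⁴
  top plate: d = 18.3273 cm → contributes +4707.11 cm⁴
Total I = 13049.2 cm⁴.

I_x ≈ 1.305 × 10⁴ cm⁴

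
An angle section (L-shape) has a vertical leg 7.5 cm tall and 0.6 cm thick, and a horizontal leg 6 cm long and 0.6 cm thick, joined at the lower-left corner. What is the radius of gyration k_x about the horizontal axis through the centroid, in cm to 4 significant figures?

k_x ≈ 2.374 cm

Decompose the section into non-overlapping parts with the origin at the bottom-left of its bounding rectangle.
Vertical leg: 0.6 × 7.5, A = 4.5 cm², y = 3.75 cm, Ī = 21.0938 cm⁴.
Horizontal leg (remainder): 5.4 × 0.6, A = 3.24 cm², y = 0.3 cm, Ī = 0.0972 cm⁴.
Centroid: ȳ = ΣA·y / ΣA = 2.30581 cm.
Transfer each piece to the horizontal axis through the centroid using Ī + A·d² with d = y − 2.30581:
  vertical leg: d = 1.44419 cm → contributes +30.4793 cm⁴
  horizontal leg (remainder): d = -2.00581 cm → contributes +13.1327 cm⁴
Total I = 43.6119 cm⁴.
Radius of gyration: k = √(I/A) = √(43.6119 / 7.74) = 2.37373 cm.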